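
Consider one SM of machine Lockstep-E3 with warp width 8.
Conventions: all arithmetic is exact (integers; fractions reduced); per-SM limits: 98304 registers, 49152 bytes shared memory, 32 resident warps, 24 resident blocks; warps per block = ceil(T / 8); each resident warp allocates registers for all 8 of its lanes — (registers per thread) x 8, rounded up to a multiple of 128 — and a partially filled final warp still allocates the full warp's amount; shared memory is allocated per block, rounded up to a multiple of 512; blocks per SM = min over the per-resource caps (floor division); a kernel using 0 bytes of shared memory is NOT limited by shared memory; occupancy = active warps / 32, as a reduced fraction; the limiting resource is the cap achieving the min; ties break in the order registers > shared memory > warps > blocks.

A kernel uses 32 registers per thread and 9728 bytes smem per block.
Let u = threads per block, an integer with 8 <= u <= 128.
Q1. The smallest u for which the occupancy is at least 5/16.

Answer: u = 9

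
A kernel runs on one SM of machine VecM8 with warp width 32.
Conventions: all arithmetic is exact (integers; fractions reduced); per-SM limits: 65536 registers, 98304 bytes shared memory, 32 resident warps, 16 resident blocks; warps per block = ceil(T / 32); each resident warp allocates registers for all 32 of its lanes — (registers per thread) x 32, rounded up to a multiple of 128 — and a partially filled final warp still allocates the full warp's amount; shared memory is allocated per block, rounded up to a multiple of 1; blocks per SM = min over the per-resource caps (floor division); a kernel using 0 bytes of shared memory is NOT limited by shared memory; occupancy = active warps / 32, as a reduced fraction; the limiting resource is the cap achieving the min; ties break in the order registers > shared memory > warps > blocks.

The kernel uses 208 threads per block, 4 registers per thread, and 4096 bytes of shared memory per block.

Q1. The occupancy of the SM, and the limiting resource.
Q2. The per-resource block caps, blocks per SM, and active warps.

Answer: occupancy 7/8, limited by warps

registers: 73 blocks
shared memory: 24 blocks
warps: 4 blocks
blocks: 16 blocks

Answer: 4 blocks, 28 active warps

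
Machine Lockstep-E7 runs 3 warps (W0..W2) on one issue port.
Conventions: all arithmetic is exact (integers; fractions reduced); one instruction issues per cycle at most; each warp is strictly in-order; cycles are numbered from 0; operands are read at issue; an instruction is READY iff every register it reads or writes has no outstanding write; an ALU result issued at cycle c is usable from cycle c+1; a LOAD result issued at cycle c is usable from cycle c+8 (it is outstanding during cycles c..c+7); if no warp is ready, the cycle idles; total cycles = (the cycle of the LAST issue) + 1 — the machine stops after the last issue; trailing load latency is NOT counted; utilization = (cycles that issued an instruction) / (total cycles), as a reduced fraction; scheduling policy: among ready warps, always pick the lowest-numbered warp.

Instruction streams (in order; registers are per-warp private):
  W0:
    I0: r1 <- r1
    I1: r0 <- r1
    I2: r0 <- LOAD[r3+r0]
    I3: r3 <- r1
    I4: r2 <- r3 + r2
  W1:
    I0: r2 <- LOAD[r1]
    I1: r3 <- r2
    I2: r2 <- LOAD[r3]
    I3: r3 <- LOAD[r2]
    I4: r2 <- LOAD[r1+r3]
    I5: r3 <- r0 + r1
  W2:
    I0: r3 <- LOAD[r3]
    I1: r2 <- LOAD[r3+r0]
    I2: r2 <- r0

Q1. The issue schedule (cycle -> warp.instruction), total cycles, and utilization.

cycle 0: W0.I0
cycle 1: W0.I1
cycle 2: W0.I2
cycle 3: W0.I3
cycle 4: W0.I4
cycle 5: W1.I0
cycle 6: W2.I0
cycle 7: idle
cycle 8: idle
cycle 9: idle
cycle 10: idle
cycle 11: idle
cycle 12: idle
cycle 13: W1.I1
cycle 14: W1.I2
cycle 15: W2.I1
cycle 16: idle
cycle 17: idle
cycle 18: idle
cycle 19: idle
cycle 20: idle
cycle 21: idle
cycle 22: W1.I3
cycle 23: W2.I2
cycle 24: idle
cycle 25: idle
cycle 26: idle
cycle 27: idle
cycle 28: idle
cycle 29: idle
cycle 30: W1.I4
cycle 31: W1.I5

Answer: 32 cycles, utilization 7/16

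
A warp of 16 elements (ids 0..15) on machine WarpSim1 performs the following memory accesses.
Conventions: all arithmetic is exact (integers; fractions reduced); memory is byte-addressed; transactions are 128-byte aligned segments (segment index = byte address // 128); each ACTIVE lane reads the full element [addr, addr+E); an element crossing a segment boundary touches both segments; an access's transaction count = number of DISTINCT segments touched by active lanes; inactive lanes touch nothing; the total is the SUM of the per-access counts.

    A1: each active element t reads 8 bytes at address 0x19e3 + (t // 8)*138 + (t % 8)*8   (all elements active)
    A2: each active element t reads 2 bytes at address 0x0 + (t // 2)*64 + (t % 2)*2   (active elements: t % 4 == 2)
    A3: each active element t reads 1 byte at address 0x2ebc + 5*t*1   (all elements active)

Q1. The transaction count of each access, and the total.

A1: 3 transactions
A2: 4 transactions
A3: 2 transactions

Answer: 3,4,2; total 9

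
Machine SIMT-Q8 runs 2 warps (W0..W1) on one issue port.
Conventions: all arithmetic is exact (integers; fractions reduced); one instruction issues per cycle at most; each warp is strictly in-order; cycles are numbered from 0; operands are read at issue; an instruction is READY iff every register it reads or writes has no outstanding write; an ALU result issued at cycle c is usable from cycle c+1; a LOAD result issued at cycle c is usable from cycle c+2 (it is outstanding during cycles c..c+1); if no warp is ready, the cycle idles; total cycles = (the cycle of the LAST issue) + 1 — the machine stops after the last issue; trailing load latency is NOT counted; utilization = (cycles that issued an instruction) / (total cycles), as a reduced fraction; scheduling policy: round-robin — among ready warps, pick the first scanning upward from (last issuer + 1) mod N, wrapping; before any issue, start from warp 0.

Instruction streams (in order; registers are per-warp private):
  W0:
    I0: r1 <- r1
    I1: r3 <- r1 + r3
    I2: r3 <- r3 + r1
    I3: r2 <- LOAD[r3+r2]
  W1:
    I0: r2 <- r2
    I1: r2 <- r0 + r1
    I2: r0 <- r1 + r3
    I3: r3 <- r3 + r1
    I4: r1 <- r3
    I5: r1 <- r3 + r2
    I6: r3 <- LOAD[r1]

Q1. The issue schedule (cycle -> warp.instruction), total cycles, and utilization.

cycle 0: W0.I0
cycle 1: W1.I0
cycle 2: W0.I1
cycle 3: W1.I1
cycle 4: W0.I2
cycle 5: W1.I2
cycle 6: W0.I3
cycle 7: W1.I3
cycle 8: W1.I4
cycle 9: W1.I5
cycle 10: W1.I6

Answer: 11 cycles, utilization 1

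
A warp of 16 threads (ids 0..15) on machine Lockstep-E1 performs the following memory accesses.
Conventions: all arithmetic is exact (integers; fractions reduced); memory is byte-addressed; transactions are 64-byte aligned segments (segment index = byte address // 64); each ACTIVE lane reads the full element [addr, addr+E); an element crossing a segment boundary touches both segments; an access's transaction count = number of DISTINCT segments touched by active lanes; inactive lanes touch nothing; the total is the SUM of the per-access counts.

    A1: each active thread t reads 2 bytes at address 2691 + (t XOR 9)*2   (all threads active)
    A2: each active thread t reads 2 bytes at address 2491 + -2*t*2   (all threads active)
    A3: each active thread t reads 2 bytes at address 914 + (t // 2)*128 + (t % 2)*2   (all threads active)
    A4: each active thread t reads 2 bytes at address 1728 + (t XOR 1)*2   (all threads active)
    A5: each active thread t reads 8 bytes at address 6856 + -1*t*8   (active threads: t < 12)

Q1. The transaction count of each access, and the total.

A1: 1 transaction
A2: 2 transactions
A3: 8 transactions
A4: 1 transaction
A5: 3 transactions

Answer: 1,2,8,1,3; total 15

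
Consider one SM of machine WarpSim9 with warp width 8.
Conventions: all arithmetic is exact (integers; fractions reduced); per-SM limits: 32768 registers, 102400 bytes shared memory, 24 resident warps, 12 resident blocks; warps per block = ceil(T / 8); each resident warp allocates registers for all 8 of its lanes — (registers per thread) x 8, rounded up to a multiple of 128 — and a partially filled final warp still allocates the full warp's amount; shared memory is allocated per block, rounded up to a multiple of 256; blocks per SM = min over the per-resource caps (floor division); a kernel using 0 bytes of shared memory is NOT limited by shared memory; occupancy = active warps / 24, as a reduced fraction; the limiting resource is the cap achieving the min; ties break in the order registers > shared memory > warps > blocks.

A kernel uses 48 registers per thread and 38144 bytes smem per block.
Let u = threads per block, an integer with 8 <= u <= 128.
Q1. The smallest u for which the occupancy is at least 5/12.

Answer: u = 33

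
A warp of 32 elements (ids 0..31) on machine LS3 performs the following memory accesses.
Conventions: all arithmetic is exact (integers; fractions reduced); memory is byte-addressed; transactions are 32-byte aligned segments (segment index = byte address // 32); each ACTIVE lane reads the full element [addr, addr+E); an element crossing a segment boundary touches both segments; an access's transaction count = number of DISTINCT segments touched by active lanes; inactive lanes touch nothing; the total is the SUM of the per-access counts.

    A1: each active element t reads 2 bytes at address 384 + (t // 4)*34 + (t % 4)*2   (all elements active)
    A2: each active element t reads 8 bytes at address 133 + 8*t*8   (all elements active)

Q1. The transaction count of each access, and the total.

A1: 8 transactions
A2: 32 transactions

Answer: 8,32; total 40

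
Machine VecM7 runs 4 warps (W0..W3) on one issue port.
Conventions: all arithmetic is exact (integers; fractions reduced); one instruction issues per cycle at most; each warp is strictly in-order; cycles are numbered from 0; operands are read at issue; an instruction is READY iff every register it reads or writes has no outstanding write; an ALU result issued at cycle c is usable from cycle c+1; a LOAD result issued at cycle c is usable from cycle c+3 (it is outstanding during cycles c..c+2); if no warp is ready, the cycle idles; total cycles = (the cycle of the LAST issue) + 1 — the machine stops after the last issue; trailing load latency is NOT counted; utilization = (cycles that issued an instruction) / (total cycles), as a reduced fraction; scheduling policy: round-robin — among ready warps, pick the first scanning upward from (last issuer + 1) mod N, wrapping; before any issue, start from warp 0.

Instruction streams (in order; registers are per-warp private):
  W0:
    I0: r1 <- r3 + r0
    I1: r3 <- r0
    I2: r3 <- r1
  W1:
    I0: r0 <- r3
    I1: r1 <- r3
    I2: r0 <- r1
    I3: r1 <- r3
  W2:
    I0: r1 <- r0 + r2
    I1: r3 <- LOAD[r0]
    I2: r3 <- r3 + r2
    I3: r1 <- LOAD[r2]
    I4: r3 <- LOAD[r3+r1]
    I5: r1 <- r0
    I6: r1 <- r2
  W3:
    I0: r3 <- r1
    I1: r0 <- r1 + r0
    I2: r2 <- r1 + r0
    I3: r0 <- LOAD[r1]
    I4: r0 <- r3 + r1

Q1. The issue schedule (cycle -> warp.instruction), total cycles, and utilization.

cycle 0: W0.I0
cycle 1: W1.I0
cycle 2: W2.I0
cycle 3: W3.I0
cycle 4: W0.I1
cycle 5: W1.I1
cycle 6: W2.I1
cycle 7: W3.I1
cycle 8: W0.I2
cycle 9: W1.I2
cycle 10: W2.I2
cycle 11: W3.I2
cycle 12: W1.I3
cycle 13: W2.I3
cycle 14: W3.I3
cycle 15: idle
cycle 16: W2.I4
cycle 17: W3.I4
cycle 18: W2.I5
cycle 19: W2.I6

Answer: 20 cycles, utilization 19/20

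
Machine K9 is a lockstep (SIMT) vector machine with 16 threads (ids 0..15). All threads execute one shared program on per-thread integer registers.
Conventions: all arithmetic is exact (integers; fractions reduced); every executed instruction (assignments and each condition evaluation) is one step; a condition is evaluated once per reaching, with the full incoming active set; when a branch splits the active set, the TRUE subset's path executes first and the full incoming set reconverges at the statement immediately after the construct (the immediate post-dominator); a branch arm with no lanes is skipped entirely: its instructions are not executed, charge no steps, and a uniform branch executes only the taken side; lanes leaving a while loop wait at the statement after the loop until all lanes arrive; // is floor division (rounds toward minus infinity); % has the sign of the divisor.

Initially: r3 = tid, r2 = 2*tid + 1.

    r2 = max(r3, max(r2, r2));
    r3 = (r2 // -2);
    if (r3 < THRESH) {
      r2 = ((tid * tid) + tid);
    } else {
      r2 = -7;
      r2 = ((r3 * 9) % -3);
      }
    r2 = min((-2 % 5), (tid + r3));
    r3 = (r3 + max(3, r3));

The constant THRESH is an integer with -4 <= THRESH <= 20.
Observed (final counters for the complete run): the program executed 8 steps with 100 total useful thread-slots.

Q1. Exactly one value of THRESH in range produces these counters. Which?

Answer: THRESH = -4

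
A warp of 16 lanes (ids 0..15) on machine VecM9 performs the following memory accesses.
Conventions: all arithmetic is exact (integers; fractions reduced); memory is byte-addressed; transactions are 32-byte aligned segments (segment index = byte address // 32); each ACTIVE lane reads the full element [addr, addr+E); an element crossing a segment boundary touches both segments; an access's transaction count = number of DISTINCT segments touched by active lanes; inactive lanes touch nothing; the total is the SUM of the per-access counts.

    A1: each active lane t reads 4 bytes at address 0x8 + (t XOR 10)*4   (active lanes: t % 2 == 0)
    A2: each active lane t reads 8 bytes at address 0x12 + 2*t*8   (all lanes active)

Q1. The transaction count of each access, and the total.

A1: 3 transactions
A2: 9 transactions

Answer: 3,9; total 12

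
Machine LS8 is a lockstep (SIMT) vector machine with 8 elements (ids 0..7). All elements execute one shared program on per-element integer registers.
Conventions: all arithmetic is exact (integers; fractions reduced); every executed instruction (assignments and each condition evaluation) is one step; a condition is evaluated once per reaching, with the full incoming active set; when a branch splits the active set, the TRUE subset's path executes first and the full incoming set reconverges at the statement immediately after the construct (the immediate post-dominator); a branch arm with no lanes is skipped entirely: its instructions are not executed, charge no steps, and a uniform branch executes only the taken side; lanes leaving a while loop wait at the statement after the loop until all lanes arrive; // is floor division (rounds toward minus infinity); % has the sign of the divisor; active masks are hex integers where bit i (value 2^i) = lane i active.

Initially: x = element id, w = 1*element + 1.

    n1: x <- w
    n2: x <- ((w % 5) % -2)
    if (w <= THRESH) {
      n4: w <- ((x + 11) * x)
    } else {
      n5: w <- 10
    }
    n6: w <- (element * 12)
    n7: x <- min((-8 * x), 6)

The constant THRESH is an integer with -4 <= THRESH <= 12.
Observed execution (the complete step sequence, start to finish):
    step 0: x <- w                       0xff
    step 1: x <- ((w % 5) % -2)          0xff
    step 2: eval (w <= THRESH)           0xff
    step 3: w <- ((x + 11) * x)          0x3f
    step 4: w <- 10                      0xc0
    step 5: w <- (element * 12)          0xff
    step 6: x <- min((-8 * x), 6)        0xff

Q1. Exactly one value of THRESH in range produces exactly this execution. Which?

Answer: THRESH = 6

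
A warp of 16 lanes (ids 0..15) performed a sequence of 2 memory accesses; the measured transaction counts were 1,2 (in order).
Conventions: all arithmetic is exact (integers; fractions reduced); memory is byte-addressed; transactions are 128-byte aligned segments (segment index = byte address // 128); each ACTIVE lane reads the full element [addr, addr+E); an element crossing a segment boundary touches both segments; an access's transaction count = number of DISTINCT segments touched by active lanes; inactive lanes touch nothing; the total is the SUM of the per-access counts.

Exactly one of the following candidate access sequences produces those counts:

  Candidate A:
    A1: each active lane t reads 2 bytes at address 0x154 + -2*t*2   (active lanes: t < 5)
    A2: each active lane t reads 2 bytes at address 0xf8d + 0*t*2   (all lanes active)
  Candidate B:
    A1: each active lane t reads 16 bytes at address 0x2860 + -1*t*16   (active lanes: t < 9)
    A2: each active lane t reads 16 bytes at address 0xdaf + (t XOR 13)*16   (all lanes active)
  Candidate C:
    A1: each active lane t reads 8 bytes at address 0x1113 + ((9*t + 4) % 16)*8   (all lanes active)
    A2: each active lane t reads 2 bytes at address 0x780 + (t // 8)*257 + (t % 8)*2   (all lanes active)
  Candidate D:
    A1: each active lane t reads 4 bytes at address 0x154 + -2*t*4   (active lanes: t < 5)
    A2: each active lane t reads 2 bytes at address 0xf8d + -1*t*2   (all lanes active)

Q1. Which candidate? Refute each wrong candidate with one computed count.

A: A2 gives 1 transaction, not 2
B: A1 gives 2 transactions, not 1
C: A1 gives 2 transactions, not 1
D: all counts match (1,2)

Answer: D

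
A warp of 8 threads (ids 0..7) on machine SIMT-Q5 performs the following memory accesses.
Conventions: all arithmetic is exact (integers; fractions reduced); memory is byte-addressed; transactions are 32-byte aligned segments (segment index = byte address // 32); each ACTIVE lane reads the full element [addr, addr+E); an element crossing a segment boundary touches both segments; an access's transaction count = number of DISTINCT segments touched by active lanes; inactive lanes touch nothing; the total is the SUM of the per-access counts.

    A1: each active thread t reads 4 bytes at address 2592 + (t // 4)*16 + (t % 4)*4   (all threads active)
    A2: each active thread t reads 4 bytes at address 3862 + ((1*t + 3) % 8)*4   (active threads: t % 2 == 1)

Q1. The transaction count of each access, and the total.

A1: 1 transaction
A2: 2 transactions

Answer: 1,2; total 3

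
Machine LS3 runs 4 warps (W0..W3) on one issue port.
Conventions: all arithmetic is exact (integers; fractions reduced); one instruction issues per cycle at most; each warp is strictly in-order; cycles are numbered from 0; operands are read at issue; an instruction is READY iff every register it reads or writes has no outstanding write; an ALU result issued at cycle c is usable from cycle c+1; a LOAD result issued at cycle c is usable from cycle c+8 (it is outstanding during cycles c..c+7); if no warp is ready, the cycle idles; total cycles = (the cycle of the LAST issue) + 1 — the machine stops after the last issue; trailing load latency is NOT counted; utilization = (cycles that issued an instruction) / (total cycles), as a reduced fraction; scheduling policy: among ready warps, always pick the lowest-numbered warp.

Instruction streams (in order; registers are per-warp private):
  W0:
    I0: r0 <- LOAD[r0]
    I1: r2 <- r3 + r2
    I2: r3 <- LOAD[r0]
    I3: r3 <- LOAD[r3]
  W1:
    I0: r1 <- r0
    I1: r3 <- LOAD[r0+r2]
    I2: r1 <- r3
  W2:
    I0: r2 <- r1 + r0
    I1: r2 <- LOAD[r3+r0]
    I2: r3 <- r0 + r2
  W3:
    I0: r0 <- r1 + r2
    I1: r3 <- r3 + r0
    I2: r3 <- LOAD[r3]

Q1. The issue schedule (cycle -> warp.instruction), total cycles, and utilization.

cycle 0: W0.I0
cycle 1: W0.I1
cycle 2: W1.I0
cycle 3: W1.I1
cycle 4: W2.I0
cycle 5: W2.I1
cycle 6: W3.I0
cycle 7: W3.I1
cycle 8: W0.I2
cycle 9: W3.I2
cycle 10: idle
cycle 11: W1.I2
cycle 12: idle
cycle 13: W2.I2
cycle 14: idle
cycle 15: idle
cycle 16: W0.I3

Answer: 17 cycles, utilization 13/17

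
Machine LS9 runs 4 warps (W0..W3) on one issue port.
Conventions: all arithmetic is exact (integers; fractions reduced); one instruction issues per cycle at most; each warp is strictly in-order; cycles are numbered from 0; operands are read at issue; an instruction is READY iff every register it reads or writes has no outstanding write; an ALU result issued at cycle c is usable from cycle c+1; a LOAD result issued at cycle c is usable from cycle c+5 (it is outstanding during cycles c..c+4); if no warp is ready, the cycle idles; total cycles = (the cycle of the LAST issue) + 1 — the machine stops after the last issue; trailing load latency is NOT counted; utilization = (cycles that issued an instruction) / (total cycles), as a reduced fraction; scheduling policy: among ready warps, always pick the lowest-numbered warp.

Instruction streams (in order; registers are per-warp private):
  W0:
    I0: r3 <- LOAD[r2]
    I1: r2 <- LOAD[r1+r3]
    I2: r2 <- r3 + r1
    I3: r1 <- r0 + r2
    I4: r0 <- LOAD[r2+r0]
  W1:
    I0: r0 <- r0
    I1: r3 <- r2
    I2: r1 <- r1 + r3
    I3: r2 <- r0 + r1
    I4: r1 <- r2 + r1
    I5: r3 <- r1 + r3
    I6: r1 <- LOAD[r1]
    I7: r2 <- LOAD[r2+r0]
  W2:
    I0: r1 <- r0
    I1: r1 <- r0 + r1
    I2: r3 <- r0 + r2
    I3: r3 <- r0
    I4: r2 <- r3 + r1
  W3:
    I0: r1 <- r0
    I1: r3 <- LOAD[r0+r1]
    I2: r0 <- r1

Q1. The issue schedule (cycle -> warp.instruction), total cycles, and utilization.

cycle 0: W0.I0
cycle 1: W1.I0
cycle 2: W1.I1
cycle 3: W1.I2
cycle 4: W1.I3
cycle 5: W0.I1
cycle 6: W1.I4
cycle 7: W1.I5
cycle 8: W1.I6
cycle 9: W1.I7
cycle 10: W0.I2
cycle 11: W0.I3
cycle 12: W0.I4
cycle 13: W2.I0
cycle 14: W2.I1
cycle 15: W2.I2
cycle 16: W2.I3
cycle 17: W2.I4
cycle 18: W3.I0
cycle 19: W3.I1
cycle 20: W3.I2

Answer: 21 cycles, utilization 1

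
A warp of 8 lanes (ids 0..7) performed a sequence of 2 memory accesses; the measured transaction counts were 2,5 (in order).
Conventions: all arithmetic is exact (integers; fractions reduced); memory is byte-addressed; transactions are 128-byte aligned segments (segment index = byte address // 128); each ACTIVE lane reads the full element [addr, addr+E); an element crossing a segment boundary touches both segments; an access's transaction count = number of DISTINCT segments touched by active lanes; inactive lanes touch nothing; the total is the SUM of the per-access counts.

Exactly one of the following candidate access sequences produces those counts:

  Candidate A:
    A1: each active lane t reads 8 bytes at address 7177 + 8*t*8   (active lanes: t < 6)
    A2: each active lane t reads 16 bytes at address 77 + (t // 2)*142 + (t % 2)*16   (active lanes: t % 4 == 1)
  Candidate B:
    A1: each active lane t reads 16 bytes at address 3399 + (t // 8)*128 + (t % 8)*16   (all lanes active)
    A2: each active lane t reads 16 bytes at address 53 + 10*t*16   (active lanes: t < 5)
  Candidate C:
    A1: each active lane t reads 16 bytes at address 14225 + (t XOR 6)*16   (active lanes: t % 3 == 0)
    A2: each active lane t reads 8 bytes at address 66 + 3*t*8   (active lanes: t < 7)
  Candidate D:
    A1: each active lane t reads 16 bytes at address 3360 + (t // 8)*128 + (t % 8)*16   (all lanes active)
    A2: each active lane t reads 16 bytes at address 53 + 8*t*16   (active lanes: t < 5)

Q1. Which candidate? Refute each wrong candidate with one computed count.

A: A1 gives 3 transactions, not 2
B: A2 gives 6 transactions, not 5
C: A2 gives 2 transactions, not 5
D: all counts match (2,5)

Answer: D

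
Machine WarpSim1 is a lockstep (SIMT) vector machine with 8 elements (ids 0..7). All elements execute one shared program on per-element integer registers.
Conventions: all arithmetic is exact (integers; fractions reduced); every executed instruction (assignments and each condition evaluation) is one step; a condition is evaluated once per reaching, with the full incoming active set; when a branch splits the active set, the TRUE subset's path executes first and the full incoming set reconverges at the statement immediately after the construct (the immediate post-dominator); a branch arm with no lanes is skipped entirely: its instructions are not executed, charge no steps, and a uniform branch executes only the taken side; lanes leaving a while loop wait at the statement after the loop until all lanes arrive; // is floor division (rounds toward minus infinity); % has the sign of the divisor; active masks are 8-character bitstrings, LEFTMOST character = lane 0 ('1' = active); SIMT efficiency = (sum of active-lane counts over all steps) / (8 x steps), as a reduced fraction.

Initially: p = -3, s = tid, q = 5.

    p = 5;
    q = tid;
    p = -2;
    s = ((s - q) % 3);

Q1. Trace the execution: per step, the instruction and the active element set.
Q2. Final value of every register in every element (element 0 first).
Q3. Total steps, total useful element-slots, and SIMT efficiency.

step 0: p <- 5                       11111111
step 1: q <- tid                     11111111
step 2: p <- -2                      11111111
step 3: s <- ((s - q) % 3)           11111111

Answer: 4 steps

p: -2,-2,-2,-2,-2,-2,-2,-2
s: 0,0,0,0,0,0,0,0
q: 0,1,2,3,4,5,6,7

steps = 4; useful = 32; efficiency = 32/32 = 1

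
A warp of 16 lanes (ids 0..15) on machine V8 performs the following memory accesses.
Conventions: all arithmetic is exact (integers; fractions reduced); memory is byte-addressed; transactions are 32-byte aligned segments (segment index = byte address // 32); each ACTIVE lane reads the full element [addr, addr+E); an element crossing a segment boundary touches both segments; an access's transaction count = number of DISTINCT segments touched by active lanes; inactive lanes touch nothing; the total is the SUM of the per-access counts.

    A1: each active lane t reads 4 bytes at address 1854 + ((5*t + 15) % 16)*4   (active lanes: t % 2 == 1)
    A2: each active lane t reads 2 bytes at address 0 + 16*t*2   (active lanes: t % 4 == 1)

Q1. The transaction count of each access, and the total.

A1: 3 transactions
A2: 4 transactions

Answer: 3,4; total 7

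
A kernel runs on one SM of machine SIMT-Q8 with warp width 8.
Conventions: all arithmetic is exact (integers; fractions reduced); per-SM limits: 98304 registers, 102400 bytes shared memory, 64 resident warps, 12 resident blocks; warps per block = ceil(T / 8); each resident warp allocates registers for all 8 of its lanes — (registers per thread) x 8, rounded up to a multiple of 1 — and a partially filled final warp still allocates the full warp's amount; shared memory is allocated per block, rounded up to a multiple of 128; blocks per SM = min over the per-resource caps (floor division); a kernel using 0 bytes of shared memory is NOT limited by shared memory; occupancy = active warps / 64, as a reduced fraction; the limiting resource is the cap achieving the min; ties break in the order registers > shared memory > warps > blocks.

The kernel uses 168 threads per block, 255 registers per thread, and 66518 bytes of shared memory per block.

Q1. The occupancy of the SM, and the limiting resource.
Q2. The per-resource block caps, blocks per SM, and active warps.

Answer: occupancy 21/64, limited by shared memory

registers: 2 blocks
shared memory: 1 block
warps: 3 blocks
blocks: 12 blocks

Answer: 1 block, 21 active warps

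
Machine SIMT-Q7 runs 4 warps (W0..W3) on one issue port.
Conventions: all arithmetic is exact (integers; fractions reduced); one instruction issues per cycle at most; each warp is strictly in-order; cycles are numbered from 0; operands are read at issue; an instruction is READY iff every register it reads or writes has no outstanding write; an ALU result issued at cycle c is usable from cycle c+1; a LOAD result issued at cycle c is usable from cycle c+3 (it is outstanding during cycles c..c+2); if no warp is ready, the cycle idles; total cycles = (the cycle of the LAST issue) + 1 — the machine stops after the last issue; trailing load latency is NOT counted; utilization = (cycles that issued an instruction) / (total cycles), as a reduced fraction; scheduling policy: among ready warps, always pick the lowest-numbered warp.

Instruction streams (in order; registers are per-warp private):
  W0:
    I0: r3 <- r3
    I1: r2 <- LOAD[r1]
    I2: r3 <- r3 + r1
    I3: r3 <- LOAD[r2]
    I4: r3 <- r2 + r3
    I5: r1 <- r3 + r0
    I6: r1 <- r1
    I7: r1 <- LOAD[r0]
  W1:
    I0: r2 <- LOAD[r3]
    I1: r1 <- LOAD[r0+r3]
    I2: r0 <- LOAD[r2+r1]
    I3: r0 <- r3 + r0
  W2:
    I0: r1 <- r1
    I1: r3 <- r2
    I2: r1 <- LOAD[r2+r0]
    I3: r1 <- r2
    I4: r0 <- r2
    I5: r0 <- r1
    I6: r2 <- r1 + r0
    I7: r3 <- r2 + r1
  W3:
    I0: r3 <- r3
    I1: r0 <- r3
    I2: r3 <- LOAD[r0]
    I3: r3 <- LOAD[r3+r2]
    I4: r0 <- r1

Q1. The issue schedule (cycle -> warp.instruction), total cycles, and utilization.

cycle 0: W0.I0
cycle 1: W0.I1
cycle 2: W0.I2
cycle 3: W1.I0
cycle 4: W0.I3
cycle 5: W1.I1
cycle 6: W2.I0
cycle 7: W0.I4
cycle 8: W0.I5
cycle 9: W0.I6
cycle 10: W0.I7
cycle 11: W1.I2
cycle 12: W2.I1
cycle 13: W2.I2
cycle 14: W1.I3
cycle 15: W3.I0
cycle 16: W2.I3
cycle 17: W2.I4
cycle 18: W2.I5
cycle 19: W2.I6
cycle 20: W2.I7
cycle 21: W3.I1
cycle 22: W3.I2
cycle 23: idle
cycle 24: idle
cycle 25: W3.I3
cycle 26: W3.I4

Answer: 27 cycles, utilization 25/27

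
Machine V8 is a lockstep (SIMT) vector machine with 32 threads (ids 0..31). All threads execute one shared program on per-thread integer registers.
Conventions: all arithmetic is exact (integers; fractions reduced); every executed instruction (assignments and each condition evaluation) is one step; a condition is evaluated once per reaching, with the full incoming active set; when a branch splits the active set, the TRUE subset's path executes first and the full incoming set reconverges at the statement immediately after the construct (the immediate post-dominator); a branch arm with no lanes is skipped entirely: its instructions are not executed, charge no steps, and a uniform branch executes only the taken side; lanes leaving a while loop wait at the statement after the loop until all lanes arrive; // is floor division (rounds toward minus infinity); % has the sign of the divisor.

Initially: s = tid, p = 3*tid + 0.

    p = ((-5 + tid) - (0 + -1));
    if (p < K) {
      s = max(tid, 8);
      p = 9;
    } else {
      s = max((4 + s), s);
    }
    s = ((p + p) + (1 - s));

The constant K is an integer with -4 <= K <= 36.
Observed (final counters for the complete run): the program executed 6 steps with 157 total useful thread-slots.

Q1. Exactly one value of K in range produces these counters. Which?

Answer: K = 25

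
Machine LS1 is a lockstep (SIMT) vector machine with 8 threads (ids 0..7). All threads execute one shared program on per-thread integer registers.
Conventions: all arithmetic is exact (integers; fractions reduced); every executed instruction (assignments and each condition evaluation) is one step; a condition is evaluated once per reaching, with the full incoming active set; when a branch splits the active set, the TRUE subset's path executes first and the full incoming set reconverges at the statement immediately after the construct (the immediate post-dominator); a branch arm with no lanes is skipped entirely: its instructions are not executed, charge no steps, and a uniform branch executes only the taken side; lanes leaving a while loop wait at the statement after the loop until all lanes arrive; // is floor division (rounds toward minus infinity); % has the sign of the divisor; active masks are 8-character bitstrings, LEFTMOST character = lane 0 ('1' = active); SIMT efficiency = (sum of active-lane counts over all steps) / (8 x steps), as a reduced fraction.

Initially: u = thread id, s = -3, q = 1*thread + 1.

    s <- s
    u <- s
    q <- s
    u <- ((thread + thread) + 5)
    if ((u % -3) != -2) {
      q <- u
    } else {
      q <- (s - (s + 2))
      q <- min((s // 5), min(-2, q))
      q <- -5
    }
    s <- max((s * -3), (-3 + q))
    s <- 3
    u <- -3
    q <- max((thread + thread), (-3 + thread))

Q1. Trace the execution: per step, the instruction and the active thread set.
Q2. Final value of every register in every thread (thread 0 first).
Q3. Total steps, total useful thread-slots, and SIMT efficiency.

step 0: s <- s                       11111111
step 1: u <- s                       11111111
step 2: q <- s                       11111111
step 3: u <- ((thread + thread) + 5) 11111111
step 4: eval ((u % -3) != -2)        11111111
step 5: q <- u                       10110110
step 6: q <- (s - (s + 2))           01001001
step 7: q <- min((s // 5), min(-2, q)) 01001001
step 8: q <- -5                      01001001
step 9: s <- max((s * -3), (-3 + q)) 11111111
step 10: s <- 3                       11111111
step 11: u <- -3                      11111111
step 12: q <- max((thread + thread), (-3 + thread)) 11111111

Answer: 13 steps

u: -3,-3,-3,-3,-3,-3,-3,-3
s: 3,3,3,3,3,3,3,3
q: 0,2,4,6,8,10,12,14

steps = 13; useful = 86; efficiency = 86/104 = 43/52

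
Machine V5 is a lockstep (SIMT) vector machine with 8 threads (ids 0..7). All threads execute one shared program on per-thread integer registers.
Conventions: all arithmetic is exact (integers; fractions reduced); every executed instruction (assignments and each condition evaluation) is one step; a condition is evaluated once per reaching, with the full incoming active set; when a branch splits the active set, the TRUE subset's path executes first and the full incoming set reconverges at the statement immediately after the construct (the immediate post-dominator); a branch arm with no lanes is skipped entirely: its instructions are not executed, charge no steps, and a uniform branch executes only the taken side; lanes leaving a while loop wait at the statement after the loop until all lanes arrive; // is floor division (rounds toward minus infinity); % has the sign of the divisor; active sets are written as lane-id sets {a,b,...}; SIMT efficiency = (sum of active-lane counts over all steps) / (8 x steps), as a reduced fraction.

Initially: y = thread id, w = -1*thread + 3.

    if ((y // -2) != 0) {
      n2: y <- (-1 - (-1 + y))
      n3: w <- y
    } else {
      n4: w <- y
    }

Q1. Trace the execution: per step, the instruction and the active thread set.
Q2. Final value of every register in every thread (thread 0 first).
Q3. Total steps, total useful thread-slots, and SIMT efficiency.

step 0: eval ((y // -2) != 0)        {0,1,2,3,4,5,6,7}
step 1: y <- (-1 - (-1 + y))         {1,2,3,4,5,6,7}
step 2: w <- y                       {1,2,3,4,5,6,7}
step 3: w <- y                       {0}

Answer: 4 steps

y: 0,-1,-2,-3,-4,-5,-6,-7
w: 0,-1,-2,-3,-4,-5,-6,-7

steps = 4; useful = 23; efficiency = 23/32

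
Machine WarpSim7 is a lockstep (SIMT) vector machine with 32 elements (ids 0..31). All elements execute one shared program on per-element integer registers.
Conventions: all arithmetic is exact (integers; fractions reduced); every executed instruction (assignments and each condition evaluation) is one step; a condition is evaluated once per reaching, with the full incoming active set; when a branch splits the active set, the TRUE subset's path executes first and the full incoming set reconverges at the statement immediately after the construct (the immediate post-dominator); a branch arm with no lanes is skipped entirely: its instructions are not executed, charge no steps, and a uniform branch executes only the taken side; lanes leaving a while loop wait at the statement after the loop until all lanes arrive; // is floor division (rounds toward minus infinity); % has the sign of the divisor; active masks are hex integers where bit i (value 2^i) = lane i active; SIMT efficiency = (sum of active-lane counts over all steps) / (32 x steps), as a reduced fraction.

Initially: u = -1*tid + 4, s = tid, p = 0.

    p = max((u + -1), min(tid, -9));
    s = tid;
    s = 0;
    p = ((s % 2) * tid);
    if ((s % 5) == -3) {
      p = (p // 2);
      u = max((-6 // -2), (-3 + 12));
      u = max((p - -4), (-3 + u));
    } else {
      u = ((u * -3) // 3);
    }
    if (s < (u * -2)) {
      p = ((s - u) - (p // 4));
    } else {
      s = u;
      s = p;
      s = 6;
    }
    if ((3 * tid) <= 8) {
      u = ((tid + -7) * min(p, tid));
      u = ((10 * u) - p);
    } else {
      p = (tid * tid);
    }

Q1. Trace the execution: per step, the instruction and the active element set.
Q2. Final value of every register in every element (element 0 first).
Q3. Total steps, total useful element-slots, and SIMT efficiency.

step 0: p <- max((u + -1), min(tid, -9)) 0xffffffff
step 1: s <- tid                     0xffffffff
step 2: s <- 0                       0xffffffff
step 3: p <- ((s % 2) * tid)         0xffffffff
step 4: eval ((s % 5) == -3)         0xffffffff
step 5: u <- ((u * -3) // 3)         0xffffffff
step 6: eval (s < (u * -2))          0xffffffff
step 7: p <- ((s - u) - (p // 4))    0x0000000f
step 8: s <- u                       0xfffffff0
step 9: s <- p                       0xfffffff0
step 10: s <- 6                       0xfffffff0
step 11: eval ((3 * tid) <= 8)        0xffffffff
step 12: u <- ((tid + -7) * min(p, tid)) 0x00000007
step 13: u <- ((10 * u) - p)          0x00000007
step 14: p <- (tid * tid)             0xfffffff8

Answer: 15 steps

u: -4,-63,-102,-1,0,1,2,3,4,5,6,7,8,9,10,11,12,13,14,15,16,17,18,19,20,21,22,23,24,25,26,27
s: 0,0,0,0,6,6,6,6,6,6,6,6,6,6,6,6,6,6,6,6,6,6,6,6,6,6,6,6,6,6,6,6
p: 4,3,2,9,16,25,36,49,64,81,100,121,144,169,196,225,256,289,324,361,400,441,484,529,576,625,676,729,784,841,900,961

steps = 15; useful = 379; efficiency = 379/480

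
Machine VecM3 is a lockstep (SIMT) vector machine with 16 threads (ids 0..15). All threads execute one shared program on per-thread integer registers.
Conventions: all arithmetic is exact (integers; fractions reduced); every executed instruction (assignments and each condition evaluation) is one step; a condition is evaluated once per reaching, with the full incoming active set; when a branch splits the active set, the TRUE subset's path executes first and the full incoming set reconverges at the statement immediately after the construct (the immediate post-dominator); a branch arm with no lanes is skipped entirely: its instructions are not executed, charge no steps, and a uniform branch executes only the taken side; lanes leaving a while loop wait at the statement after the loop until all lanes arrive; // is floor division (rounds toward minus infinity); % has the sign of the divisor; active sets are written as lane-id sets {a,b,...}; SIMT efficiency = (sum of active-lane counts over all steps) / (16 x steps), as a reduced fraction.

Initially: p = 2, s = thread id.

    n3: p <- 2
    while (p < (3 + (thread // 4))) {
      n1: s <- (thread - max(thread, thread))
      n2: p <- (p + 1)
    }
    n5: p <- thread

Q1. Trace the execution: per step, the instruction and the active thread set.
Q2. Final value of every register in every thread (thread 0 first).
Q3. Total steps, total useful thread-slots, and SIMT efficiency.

step 0: p <- 2                       {0,1,2,3,4,5,6,7,8,9,10,11,12,13,14,15}
step 1: eval (p < (3 + (thread // 4))) {0,1,2,3,4,5,6,7,8,9,10,11,12,13,14,15}
step 2: s <- (thread - max(thread, thread)) {0,1,2,3,4,5,6,7,8,9,10,11,12,13,14,15}
step 3: p <- (p + 1)                 {0,1,2,3,4,5,6,7,8,9,10,11,12,13,14,15}
step 4: eval (p < (3 + (thread // 4))) {0,1,2,3,4,5,6,7,8,9,10,11,12,13,14,15}
step 5: s <- (thread - max(thread, thread)) {4,5,6,7,8,9,10,11,12,13,14,15}
step 6: p <- (p + 1)                 {4,5,6,7,8,9,10,11,12,13,14,15}
step 7: eval (p < (3 + (thread // 4))) {4,5,6,7,8,9,10,11,12,13,14,15}
step 8: s <- (thread - max(thread, thread)) {8,9,10,11,12,13,14,15}
step 9: p <- (p + 1)                 {8,9,10,11,12,13,14,15}
step 10: eval (p < (3 + (thread // 4))) {8,9,10,11,12,13,14,15}
step 11: s <- (thread - max(thread, thread)) {12,13,14,15}
step 12: p <- (p + 1)                 {12,13,14,15}
step 13: eval (p < (3 + (thread // 4))) {12,13,14,15}
step 14: p <- thread                  {0,1,2,3,4,5,6,7,8,9,10,11,12,13,14,15}

Answer: 15 steps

p: 0,1,2,3,4,5,6,7,8,9,10,11,12,13,14,15
s: 0,0,0,0,0,0,0,0,0,0,0,0,0,0,0,0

steps = 15; useful = 168; efficiency = 168/240 = 7/10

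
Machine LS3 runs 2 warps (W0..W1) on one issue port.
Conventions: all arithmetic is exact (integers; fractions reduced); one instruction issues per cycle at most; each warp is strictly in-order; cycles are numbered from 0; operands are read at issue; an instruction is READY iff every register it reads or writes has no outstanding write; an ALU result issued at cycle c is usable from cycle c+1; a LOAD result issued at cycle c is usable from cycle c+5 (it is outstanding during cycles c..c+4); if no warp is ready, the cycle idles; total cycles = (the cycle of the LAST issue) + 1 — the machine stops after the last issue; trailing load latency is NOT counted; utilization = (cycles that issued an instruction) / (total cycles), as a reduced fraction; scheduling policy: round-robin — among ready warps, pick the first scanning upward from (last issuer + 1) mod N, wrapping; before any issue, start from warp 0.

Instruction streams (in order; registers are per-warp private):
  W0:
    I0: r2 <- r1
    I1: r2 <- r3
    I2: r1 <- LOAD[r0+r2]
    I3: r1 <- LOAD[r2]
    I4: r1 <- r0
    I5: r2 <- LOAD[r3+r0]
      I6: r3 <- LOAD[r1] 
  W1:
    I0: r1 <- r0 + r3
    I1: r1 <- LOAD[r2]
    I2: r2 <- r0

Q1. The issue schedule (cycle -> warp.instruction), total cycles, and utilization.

cycle 0: W0.I0
cycle 1: W1.I0
cycle 2: W0.I1
cycle 3: W1.I1
cycle 4: W0.I2
cycle 5: W1.I2
cycle 6: idle
cycle 7: idle
cycle 8: idle
cycle 9: W0.I3
cycle 10: idle
cycle 11: idle
cycle 12: idle
cycle 13: idle
cycle 14: W0.I4
cycle 15: W0.I5
cycle 16: W0.I6

Answer: 17 cycles, utilization 10/17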